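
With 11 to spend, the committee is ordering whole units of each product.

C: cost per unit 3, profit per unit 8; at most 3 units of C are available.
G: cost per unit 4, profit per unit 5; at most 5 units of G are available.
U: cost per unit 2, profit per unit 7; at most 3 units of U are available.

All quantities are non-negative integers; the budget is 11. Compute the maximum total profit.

Take 3×C and 1×U: cost 11 ≤ 11, profit 3·8 + 1·7 = 31.
No other integer combination yields more.

31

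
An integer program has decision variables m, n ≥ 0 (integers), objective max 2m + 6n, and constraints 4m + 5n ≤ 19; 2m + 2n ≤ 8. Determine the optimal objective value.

(m,n)=(1,3) is feasible, giving 20.
(m,n)=(0,3) is feasible, giving 18.
(m,n)=(2,2) is feasible, giving 16.
No feasible integer point exceeds 20.

20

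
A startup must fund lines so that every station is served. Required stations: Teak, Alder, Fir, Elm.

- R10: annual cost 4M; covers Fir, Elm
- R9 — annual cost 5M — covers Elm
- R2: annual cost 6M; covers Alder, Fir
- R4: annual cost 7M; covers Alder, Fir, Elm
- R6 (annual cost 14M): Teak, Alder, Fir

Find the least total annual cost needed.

18

Choose R10 and R6: together they cover Teak, Alder, Fir, Elm — every station.
Total annual cost: 4 + 14 = 18.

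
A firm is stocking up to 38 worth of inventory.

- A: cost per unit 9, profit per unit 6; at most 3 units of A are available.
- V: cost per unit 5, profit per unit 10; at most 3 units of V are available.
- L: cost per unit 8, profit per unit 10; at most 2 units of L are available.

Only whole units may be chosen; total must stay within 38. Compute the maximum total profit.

Take 3×V and 2×L: cost 31 ≤ 38, profit 3·10 + 2·10 = 50.
V has the best ratio (10/5) and is taken to its limit of 3; remaining capacity is filled optimally with the others.

50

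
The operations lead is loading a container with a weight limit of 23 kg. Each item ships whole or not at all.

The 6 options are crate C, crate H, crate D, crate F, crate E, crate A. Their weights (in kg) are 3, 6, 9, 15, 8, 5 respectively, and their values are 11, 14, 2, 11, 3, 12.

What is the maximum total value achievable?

Allowing fractional choices, the relaxed optimum would be about 43.6, but items are indivisible.
crate C + crate H + crate A: weight 3 + 6 + 5 = 14 ≤ 23, value 11 + 14 + 12 = 37.
crate C + crate H + crate E + crate A: weight 3 + 6 + 8 + 5 = 22 ≤ 23, value 11 + 14 + 3 + 12 = 40.
crate C + crate H + crate D + crate A: weight 3 + 6 + 9 + 5 = 23 ≤ 23, value 11 + 14 + 2 + 12 = 39.
Best is crate C, crate H, crate E, and crate A with total value 40.

40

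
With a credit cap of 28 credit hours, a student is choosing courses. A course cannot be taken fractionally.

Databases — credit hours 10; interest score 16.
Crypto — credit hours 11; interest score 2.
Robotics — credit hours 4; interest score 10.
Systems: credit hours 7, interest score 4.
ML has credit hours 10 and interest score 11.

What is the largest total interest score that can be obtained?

37

This is an integer program with binary decision variables.
Allowing fractional choices, the relaxed optimum would be about 39.3, but courses are indivisible.
Databases + Robotics + ML: credit hours 10 + 4 + 10 = 24 ≤ 28, interest score 16 + 10 + 11 = 37.
Databases + Systems + ML: credit hours 10 + 7 + 10 = 27 ≤ 28, interest score 16 + 4 + 11 = 31.
Databases + Robotics + Systems: credit hours 10 + 4 + 7 = 21 ≤ 28, interest score 16 + 10 + 4 = 30.
Best is Databases, Robotics, and ML with total interest score 37.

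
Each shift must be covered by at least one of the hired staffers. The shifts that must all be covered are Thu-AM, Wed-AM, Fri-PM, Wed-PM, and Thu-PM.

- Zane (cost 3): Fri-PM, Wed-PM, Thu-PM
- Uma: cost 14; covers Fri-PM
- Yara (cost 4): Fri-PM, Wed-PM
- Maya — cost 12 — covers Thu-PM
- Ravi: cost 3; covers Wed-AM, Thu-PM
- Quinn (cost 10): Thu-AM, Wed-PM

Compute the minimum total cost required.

Choose Zane, Ravi, and Quinn: together they cover Thu-AM, Wed-AM, Fri-PM, Wed-PM, Thu-PM — every shift.
Total cost: 3 + 3 + 10 = 16.
No cover costs less than 16.

16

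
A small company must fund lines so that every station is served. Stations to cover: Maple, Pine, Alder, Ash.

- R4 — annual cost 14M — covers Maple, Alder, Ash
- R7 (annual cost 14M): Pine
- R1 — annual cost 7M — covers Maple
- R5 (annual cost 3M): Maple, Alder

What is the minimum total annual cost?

This is a weighted set-cover instance.
The greedy cost-per-new-station heuristic would pick R5, R4, and R7 for 31, but a cheaper cover exists.
Choose R4 and R7: together they cover Maple, Pine, Alder, Ash — every station.
Total annual cost: 14 + 14 = 28.
No cover costs less than 28.

28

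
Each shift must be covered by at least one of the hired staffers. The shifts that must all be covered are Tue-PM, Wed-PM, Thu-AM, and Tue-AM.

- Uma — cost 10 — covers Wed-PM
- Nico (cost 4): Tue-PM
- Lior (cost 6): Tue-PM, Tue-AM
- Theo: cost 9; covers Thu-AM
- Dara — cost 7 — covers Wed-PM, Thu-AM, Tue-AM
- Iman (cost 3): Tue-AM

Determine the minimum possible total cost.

Choose Nico and Dara: together they cover Tue-PM, Wed-PM, Thu-AM, Tue-AM — every shift.
Total cost: 4 + 7 = 11.
No cover costs less than 11.

11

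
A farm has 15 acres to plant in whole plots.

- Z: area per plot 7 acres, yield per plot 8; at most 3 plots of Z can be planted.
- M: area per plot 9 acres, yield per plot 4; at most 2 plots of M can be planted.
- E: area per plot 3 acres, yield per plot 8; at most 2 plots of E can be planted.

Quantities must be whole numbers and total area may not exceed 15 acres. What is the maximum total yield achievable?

1×Z and 2×E: area 13 ≤ 15, yield 1·8 + 2·8 = 24.
1×M and 2×E: area 15 ≤ 15, yield 1·4 + 2·8 = 20.
Best is 24.

24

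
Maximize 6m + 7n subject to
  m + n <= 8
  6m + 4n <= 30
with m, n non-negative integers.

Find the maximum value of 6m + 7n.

The continuous relaxation peaks at (0, 7.5) with value 52.50; rounding to a feasible lattice point costs some objective.
(m,n)=(0,7): 1·0+1·7=7≤8, 6·0+4·7=28≤30, objective 49.
(m,n)=(1,6): 1·1+1·6=7≤8, 6·1+4·6=30≤30, objective 48.
(m,n)=(0,6): 1·0+1·6=6≤8, 6·0+4·6=24≤30, objective 42.
The best lattice point is (0,7), giving 49.

49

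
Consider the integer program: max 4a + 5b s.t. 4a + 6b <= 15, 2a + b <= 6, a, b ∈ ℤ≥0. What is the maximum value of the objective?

13

The continuous relaxation peaks at (2.62, 0.75) with value 14.25; rounding to a feasible lattice point costs some objective.
(a,b)=(2,1): 4·2+6·1=14≤15, 2·2+1·1=5≤6, objective 13.
(a,b)=(3,0): 4·3+6·0=12≤15, 2·3+1·0=6≤6, objective 12.
(a,b)=(1,1): 4·1+6·1=10≤15, 2·1+1·1=3≤6, objective 9.
No feasible integer point exceeds 13.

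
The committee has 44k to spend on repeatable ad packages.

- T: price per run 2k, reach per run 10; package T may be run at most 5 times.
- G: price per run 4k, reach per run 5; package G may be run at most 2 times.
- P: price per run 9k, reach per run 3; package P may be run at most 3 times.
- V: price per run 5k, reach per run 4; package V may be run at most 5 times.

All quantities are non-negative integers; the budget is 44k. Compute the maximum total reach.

80

Take 5×T, 2×G, and 5×V: price 43 ≤ 44, reach 5·10 + 2·5 + 5·4 = 80.
T has the best ratio (10/2) and is taken to its limit of 5; remaining capacity is filled optimally with the others.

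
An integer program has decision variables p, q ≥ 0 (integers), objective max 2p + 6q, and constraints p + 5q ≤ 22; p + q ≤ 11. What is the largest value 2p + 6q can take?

32

(p,q)=(7,3) is feasible, giving 32.
(p,q)=(9,2) is feasible, giving 30.
(p,q)=(6,3) is feasible, giving 30.
(p,q)=(8,2) is feasible, giving 28.
No feasible integer point exceeds 32.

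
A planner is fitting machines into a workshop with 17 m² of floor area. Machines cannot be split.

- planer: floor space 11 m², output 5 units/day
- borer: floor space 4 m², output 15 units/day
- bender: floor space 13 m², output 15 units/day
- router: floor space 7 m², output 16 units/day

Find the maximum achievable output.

31

Treat it as a binary knapsack problem.
borer + bender: floor space 4 + 13 = 17 ≤ 17, output 15 + 15 = 30.
borer + router: floor space 4 + 7 = 11 ≤ 17, output 15 + 16 = 31.
Best is borer and router with total output 31.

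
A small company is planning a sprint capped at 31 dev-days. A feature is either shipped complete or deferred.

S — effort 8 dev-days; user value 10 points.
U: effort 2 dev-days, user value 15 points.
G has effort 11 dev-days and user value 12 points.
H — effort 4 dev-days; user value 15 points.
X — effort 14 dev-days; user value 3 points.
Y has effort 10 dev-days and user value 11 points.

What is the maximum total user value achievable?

53

Allowing fractional choices, the relaxed optimum would be about 58.6, but features are indivisible.
S + U + G + H: effort 8 + 2 + 11 + 4 = 25 ≤ 31, user value 10 + 15 + 12 + 15 = 52.
U + G + H + Y: effort 2 + 11 + 4 + 10 = 27 ≤ 31, user value 15 + 12 + 15 + 11 = 53.
S + U + H + Y: effort 8 + 2 + 4 + 10 = 24 ≤ 31, user value 10 + 15 + 15 + 11 = 51.
Best is U, G, H, and Y with total user value 53.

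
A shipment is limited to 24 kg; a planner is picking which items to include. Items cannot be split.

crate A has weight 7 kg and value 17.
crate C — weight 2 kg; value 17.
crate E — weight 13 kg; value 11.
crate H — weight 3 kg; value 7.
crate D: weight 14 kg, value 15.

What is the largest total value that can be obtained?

Allowing fractional choices, the relaxed optimum would be about 53.9, but items are indivisible.
crate A + crate C + crate H: weight 7 + 2 + 3 = 12 ≤ 24, value 17 + 17 + 7 = 41.
crate A + crate C + crate E: weight 7 + 2 + 13 = 22 ≤ 24, value 17 + 17 + 11 = 45.
crate A + crate C + crate D: weight 7 + 2 + 14 = 23 ≤ 24, value 17 + 17 + 15 = 49.
Best is crate A, crate C, and crate D with total value 49.

49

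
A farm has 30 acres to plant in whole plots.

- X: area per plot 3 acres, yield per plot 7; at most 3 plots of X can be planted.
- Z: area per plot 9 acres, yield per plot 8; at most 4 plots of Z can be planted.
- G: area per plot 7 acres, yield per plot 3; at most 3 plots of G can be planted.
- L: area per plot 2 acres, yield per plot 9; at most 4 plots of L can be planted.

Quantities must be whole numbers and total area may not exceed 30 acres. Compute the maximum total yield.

65

This is a bounded integer knapsack.
Take 3×X, 1×Z, and 4×L: area 26 ≤ 30, yield 3·7 + 1·8 + 4·9 = 65.
L has the best ratio (9/2) and is taken to its limit of 4; remaining capacity is filled optimally with the others.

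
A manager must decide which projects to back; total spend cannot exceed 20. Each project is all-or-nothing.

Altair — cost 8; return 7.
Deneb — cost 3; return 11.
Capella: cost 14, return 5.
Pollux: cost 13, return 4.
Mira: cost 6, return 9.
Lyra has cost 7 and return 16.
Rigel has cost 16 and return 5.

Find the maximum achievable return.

36

Allowing fractional choices, the relaxed optimum would be about 39.5, but projects are indivisible.
Altair + Deneb + Lyra: cost 8 + 3 + 7 = 18 ≤ 20, return 7 + 11 + 16 = 34.
Deneb + Mira + Lyra: cost 3 + 6 + 7 = 16 ≤ 20, return 11 + 9 + 16 = 36.
Deneb + Lyra: cost 3 + 7 = 10 ≤ 20, return 11 + 16 = 27.
Best is Deneb, Mira, and Lyra with total return 36.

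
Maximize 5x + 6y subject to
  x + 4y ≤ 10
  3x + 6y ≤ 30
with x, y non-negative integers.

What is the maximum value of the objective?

(x,y)=(10,0) is feasible, giving 50.
(x,y)=(9,0) is feasible, giving 45.
No feasible integer point exceeds 50.

50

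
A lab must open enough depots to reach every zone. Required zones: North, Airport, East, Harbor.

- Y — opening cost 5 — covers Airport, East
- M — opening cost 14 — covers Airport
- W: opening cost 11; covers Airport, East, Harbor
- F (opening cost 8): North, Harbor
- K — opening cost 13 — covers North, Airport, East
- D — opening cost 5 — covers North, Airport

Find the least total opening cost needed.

Choose Y and F: together they cover North, Airport, East, Harbor — every zone.
Total opening cost: 5 + 8 = 13.
No cover costs less than 13.

13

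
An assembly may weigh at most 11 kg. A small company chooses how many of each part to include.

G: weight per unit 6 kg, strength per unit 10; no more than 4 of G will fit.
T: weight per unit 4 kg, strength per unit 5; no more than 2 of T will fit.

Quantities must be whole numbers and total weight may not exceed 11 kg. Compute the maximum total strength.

15

Take 1×G and 1×T: weight 10 ≤ 11, strength 1·10 + 1·5 = 15.
No other integer combination yields more.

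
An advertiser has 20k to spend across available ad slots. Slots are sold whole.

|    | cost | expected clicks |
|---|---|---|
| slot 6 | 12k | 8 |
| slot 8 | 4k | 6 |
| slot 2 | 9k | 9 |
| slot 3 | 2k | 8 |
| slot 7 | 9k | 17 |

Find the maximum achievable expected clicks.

34

This is a 0-1 knapsack instance.
Allowing fractional choices, the relaxed optimum would be about 36.0, but ad slots are indivisible.
slot 2 + slot 7: cost 9 + 9 = 18 ≤ 20, expected clicks 9 + 17 = 26.
slot 8 + slot 3 + slot 7: cost 4 + 2 + 9 = 15 ≤ 20, expected clicks 6 + 8 + 17 = 31.
slot 2 + slot 3 + slot 7: cost 9 + 2 + 9 = 20 ≤ 20, expected clicks 9 + 8 + 17 = 34.
Best is slot 2, slot 3, and slot 7 with total expected clicks 34.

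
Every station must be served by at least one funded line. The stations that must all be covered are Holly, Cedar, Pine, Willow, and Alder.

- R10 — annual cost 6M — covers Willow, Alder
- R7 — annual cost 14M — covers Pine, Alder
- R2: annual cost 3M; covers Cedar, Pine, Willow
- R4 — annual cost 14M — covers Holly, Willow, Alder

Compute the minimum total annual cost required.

17

Choose R2 and R4: together they cover Holly, Cedar, Pine, Willow, Alder — every station.
Total annual cost: 3 + 14 = 17.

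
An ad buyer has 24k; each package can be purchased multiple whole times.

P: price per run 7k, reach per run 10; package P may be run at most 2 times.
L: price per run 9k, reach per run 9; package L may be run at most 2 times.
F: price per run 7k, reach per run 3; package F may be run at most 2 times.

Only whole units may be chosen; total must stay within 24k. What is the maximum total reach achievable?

29

2×P and 1×F: price 21 ≤ 24, reach 2·10 + 1·3 = 23.
2×P and 1×L: price 23 ≤ 24, reach 2·10 + 1·9 = 29.
Best is 29.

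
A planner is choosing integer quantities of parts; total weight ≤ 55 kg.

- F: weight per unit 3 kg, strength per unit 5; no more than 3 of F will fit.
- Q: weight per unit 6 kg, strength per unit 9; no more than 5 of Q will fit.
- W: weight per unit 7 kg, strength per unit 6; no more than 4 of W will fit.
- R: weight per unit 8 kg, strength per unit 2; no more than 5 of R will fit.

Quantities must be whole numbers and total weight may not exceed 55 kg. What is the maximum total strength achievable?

F has the best ratio (5/3); taking only F gives at most 3×5 = 15 (stopped by the supply cap of 3).
Mixing does better — 3×F, 5×Q, and 2×W: weight 53 ≤ 55, strength 3·5 + 5·9 + 2·6 = 72.

72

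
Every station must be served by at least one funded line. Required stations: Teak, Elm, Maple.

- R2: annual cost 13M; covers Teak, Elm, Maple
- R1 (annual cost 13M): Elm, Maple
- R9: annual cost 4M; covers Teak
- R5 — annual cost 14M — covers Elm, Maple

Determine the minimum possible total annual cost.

This is an integer covering problem.
The greedy cost-per-new-station heuristic would pick R9 and R2 for 17, but a cheaper cover exists.
R2 alone covers Teak, Elm, Maple — every station.
Total annual cost: 13.
No cover costs less than 13.

13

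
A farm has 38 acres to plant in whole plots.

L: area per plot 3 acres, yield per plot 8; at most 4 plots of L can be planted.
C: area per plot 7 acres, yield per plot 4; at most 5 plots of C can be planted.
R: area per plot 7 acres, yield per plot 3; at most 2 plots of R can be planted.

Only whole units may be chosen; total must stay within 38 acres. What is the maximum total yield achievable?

44

This is a bounded integer knapsack.
Take 4×L and 3×C: area 33 ≤ 38, yield 4·8 + 3·4 = 44.
L has the best ratio (8/3) and is taken to its limit of 4; remaining capacity is filled optimally with the others.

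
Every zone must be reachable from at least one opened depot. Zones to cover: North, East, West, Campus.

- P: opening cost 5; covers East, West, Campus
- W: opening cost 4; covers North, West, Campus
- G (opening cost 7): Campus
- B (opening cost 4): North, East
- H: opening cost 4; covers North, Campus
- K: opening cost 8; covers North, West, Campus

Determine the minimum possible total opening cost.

Choose W and B: together they cover North, East, West, Campus — every zone.
Total opening cost: 4 + 4 = 8.
No cover costs less than 8.

8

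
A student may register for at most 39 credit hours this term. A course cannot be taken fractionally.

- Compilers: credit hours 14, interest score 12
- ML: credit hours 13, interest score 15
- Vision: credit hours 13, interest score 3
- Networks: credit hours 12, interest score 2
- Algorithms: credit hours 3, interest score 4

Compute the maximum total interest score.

31

Treat it as a binary knapsack problem.
Allowing fractional choices, the relaxed optimum would be about 33.1, but courses are indivisible.
Compilers + ML: credit hours 14 + 13 = 27 ≤ 39, interest score 12 + 15 = 27.
Compilers + ML + Networks: credit hours 14 + 13 + 12 = 39 ≤ 39, interest score 12 + 15 + 2 = 29.
Compilers + ML + Algorithms: credit hours 14 + 13 + 3 = 30 ≤ 39, interest score 12 + 15 + 4 = 31.
Best is Compilers, ML, and Algorithms with total interest score 31.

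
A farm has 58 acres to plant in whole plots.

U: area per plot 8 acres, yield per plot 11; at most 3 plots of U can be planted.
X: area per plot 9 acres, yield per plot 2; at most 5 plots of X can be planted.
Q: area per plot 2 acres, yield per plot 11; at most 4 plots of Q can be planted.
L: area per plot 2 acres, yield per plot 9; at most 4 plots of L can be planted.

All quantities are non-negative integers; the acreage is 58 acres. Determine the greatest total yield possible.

Take 3×U, 2×X, 4×Q, and 4×L: area 58 ≤ 58, yield 3·11 + 2·2 + 4·11 + 4·9 = 117.
Q has the best ratio (11/2) and is taken to its limit of 4; remaining capacity is filled optimally with the others.

117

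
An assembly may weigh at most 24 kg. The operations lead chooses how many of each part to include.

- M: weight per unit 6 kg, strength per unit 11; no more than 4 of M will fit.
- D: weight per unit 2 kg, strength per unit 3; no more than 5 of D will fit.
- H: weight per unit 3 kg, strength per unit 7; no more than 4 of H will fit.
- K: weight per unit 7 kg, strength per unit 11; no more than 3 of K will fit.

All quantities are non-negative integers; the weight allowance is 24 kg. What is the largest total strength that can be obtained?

50

This is a bounded integer knapsack.
1×M, 3×D, and 4×H: weight 24 ≤ 24, strength 1·11 + 3·3 + 4·7 = 48.
2×M and 4×H: weight 24 ≤ 24, strength 2·11 + 4·7 = 50.
Best is 50.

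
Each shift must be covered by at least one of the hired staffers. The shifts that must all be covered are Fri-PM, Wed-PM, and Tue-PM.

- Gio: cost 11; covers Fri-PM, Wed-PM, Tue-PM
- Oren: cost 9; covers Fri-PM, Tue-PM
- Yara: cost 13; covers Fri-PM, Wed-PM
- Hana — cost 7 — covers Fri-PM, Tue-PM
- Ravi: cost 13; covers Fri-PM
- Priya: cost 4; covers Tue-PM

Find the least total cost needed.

11

The greedy cost-per-new-shift heuristic would pick Hana and Gio for 18, but a cheaper cover exists.
Gio alone covers Fri-PM, Wed-PM, Tue-PM — every shift.
Total cost: 11.
No cover costs less than 11.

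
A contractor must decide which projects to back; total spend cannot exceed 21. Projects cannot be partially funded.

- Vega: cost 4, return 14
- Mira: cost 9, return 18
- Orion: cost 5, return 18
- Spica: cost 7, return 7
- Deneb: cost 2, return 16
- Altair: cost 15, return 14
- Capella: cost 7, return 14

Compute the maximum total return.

Vega + Orion + Deneb + Capella: cost 4 + 5 + 2 + 7 = 18 ≤ 21, return 14 + 18 + 16 + 14 = 62.
Vega + Orion + Spica + Deneb: cost 4 + 5 + 7 + 2 = 18 ≤ 21, return 14 + 18 + 7 + 16 = 55.
Vega + Mira + Orion + Deneb: cost 4 + 9 + 5 + 2 = 20 ≤ 21, return 14 + 18 + 18 + 16 = 66.
Best is Vega, Mira, Orion, and Deneb with total return 66.

66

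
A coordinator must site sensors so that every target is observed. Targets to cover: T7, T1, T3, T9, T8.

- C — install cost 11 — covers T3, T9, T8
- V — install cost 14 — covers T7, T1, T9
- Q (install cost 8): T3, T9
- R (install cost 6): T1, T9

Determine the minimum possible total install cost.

The greedy cost-per-new-target heuristic would pick R, C, and V for 31, but a cheaper cover exists.
Choose C and V: together they cover T7, T1, T3, T9, T8 — every target.
Total install cost: 11 + 14 = 25.
No cover costs less than 25.

25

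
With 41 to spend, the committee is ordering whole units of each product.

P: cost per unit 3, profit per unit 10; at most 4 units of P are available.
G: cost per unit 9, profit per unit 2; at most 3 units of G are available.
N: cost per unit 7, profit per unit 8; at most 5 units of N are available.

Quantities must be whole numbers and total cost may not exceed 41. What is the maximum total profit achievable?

72

P has the best ratio (10/3); taking only P gives at most 4×10 = 40 (stopped by the supply cap of 4).
Mixing does better — 4×P and 4×N: cost 40 ≤ 41, profit 4·10 + 4·8 = 72.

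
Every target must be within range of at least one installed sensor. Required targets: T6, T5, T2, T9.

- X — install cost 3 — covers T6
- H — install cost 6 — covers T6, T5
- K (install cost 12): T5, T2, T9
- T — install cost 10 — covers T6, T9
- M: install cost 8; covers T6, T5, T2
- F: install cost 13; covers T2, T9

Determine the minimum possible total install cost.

The greedy cost-per-new-target heuristic would pick M and T for 18, but a cheaper cover exists.
Choose X and K: together they cover T6, T5, T2, T9 — every target.
Total install cost: 3 + 12 = 15.
No cover costs less than 15.

15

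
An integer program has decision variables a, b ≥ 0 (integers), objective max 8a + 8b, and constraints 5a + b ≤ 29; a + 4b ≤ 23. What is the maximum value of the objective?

72

(a,b)=(5,4): 5·5+1·4=29≤29, 1·5+4·4=21≤23, objective 72.
(a,b)=(4,4): 5·4+1·4=24≤29, 1·4+4·4=20≤23, objective 64.
Maximum is 72 at (a,b)=(5,4).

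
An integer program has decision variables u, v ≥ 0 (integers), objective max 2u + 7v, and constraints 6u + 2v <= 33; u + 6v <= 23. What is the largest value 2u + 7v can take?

29

(u,v)=(4,3) is feasible, giving 29.
(u,v)=(3,3) is feasible, giving 27.
(u,v)=(4,2) is feasible, giving 22.
(u,v)=(3,2) is feasible, giving 20.
No feasible integer point exceeds 29.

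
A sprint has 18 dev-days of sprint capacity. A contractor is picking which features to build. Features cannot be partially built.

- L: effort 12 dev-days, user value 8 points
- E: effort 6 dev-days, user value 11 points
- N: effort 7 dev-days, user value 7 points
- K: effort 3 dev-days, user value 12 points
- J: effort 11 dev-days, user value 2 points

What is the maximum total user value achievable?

Take E, N, and K: effort 6 + 7 + 3 = 16 ≤ 18, user value 11 + 7 + 12 = 30.
No other feasible combination does better.

30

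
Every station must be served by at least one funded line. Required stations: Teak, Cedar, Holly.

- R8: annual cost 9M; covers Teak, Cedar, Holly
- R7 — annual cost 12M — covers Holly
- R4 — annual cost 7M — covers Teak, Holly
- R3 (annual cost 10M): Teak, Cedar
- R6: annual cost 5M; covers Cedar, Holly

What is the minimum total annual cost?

This is an integer covering problem.
The greedy cost-per-new-station heuristic would pick R6 and R4 for 12, but a cheaper cover exists.
R8 alone covers Teak, Cedar, Holly — every station.
Total annual cost: 9.
No cover costs less than 9.

9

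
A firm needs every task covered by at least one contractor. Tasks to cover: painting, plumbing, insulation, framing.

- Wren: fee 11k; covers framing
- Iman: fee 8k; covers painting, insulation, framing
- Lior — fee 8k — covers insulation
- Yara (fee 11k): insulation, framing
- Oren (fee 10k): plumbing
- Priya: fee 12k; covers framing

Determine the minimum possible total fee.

18

Choose Iman and Oren: together they cover painting, plumbing, insulation, framing — every task.
Total fee: 8 + 10 = 18.
No cover costs less than 18.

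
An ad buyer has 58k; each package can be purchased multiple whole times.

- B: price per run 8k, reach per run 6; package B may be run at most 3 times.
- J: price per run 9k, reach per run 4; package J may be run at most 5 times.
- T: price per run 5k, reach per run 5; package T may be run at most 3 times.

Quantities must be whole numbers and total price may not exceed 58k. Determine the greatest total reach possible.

41

This is a bounded integer knapsack.
T has the best ratio (5/5); taking only T gives at most 3×5 = 15 (stopped by the supply cap of 3).
Mixing does better — 3×B, 2×J, and 3×T: price 57 ≤ 58, reach 3·6 + 2·4 + 3·5 = 41.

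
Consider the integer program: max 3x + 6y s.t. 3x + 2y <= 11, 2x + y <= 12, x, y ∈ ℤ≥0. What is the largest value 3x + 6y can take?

30

(x,y)=(0,5): 3·0+2·5=10≤11, 2·0+1·5=5≤12, objective 30.
(x,y)=(1,4): 3·1+2·4=11≤11, 2·1+1·4=6≤12, objective 27.
Maximum is 30 at (x,y)=(0,5).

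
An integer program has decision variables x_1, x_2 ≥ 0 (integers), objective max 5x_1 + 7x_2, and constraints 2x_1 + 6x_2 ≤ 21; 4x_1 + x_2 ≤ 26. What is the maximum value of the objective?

The continuous relaxation peaks at (6.14, 1.45) with value 40.86; rounding to a feasible lattice point costs some objective.
(x_1,x_2)=(6,1): 2·6+6·1=18≤21, 4·6+1·1=25≤26, objective 37.
(x_1,x_2)=(5,1): 2·5+6·1=16≤21, 4·5+1·1=21≤26, objective 32.
(x_1,x_2)=(6,0): 2·6+6·0=12≤21, 4·6+1·0=24≤26, objective 30.
(x_1,x_2)=(5,0): 2·5+6·0=10≤21, 4·5+1·0=20≤26, objective 25.
No feasible integer point exceeds 37.

37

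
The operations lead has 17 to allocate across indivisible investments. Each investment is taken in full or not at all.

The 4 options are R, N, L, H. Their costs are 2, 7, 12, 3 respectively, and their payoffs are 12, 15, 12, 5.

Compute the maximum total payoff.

32

Allowing fractional choices, the relaxed optimum would be about 37.0, but investments are indivisible.
R + N + H: cost 2 + 7 + 3 = 12 ≤ 17, payoff 12 + 15 + 5 = 32.
R + L + H: cost 2 + 12 + 3 = 17 ≤ 17, payoff 12 + 12 + 5 = 29.
Best is R, N, and H with total payoff 32.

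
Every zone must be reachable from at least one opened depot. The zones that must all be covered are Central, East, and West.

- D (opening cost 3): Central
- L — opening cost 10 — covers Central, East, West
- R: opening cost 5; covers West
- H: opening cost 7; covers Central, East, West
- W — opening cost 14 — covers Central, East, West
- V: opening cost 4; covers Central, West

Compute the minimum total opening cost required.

7

The greedy cost-per-new-zone heuristic would pick V and H for 11, but a cheaper cover exists.
H alone covers Central, East, West — every zone.
Total opening cost: 7.
No cover costs less than 7.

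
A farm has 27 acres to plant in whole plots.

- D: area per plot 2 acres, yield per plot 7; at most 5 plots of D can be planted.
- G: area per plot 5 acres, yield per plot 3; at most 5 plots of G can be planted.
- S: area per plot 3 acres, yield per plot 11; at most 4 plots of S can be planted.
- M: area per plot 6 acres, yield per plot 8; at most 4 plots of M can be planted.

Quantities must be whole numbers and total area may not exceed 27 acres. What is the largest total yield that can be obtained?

4×D, 4×S, and 1×M: area 26 ≤ 27, yield 4·7 + 4·11 + 1·8 = 80.
5×D, 1×G, and 4×S: area 27 ≤ 27, yield 5·7 + 1·3 + 4·11 = 82.
Best is 82.

82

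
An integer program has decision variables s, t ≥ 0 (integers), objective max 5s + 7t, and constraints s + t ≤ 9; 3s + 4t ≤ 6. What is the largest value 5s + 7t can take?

The continuous relaxation peaks at (0, 1.5) with value 10.50; rounding to a feasible lattice point costs some objective.
(s,t)=(2,0): 1·2+1·0=2≤9, 3·2+4·0=6≤6, objective 10.
(s,t)=(0,1): 1·0+1·1=1≤9, 3·0+4·1=4≤6, objective 7.
(s,t)=(1,0): 1·1+1·0=1≤9, 3·1+4·0=3≤6, objective 5.
No feasible integer point exceeds 10.

10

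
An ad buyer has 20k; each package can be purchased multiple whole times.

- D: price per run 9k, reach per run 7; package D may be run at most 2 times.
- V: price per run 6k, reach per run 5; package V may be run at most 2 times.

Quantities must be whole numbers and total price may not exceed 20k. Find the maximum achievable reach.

This is a bounded integer knapsack.
2×D: price 18 ≤ 20, reach 2·7 = 14.
1×D and 1×V: price 15 ≤ 20, reach 1·7 + 1·5 = 12.
Best is 14.

14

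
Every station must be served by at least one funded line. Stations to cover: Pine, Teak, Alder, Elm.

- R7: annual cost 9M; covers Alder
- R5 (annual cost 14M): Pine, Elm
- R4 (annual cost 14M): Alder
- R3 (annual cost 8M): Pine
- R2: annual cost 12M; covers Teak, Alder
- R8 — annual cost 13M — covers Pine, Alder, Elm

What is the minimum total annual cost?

Choose R2 and R8: together they cover Pine, Teak, Alder, Elm — every station.
Total annual cost: 12 + 13 = 25.

25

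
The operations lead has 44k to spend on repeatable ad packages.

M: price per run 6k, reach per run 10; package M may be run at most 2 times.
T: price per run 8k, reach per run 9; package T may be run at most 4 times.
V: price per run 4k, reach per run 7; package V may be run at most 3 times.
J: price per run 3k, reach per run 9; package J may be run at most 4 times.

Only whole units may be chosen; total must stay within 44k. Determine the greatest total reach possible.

J has the best ratio (9/3); taking only J gives at most 4×9 = 36 (stopped by the supply cap of 4).
Mixing does better — 2×M, 1×T, 3×V, and 4×J: price 44 ≤ 44, reach 2·10 + 1·9 + 3·7 + 4·9 = 86.

86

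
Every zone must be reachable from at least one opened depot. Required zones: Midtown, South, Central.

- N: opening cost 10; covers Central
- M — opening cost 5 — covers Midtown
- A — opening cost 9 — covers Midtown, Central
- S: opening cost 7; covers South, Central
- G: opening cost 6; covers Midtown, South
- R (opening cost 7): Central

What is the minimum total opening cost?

12

The greedy cost-per-new-zone heuristic would pick G and S for 13, but a cheaper cover exists.
Choose M and S: together they cover Midtown, South, Central — every zone.
Total opening cost: 5 + 7 = 12.
No cover costs less than 12.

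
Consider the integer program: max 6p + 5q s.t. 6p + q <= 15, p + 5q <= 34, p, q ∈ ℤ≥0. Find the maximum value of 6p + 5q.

36

Relaxing integrality, the LP optimum is 41.07 at (p,q) = (1.41, 6.52), which is not an integer point.
(p,q)=(1,6): 6·1+1·6=12≤15, 1·1+5·6=31≤34, objective 36.
(p,q)=(1,5): 6·1+1·5=11≤15, 1·1+5·5=26≤34, objective 31.
(p,q)=(0,6): 6·0+1·6=6≤15, 1·0+5·6=30≤34, objective 30.
(p,q)=(0,5): 6·0+1·5=5≤15, 1·0+5·5=25≤34, objective 25.
No feasible integer point exceeds 36.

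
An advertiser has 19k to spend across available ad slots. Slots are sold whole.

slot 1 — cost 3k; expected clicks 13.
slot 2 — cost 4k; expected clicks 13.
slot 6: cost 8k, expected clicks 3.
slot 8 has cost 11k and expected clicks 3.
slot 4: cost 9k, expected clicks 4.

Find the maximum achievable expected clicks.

Take slot 1, slot 2, and slot 4: cost 3 + 4 + 9 = 16 ≤ 19, expected clicks 13 + 13 + 4 = 30.
No other feasible combination does better.

30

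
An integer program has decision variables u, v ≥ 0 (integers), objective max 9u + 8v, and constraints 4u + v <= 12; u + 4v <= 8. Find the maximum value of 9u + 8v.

27

(u,v)=(3,0) is feasible, giving 27.
(u,v)=(2,1) is feasible, giving 26.
(u,v)=(2,0) is feasible, giving 18.
(u,v)=(1,1) is feasible, giving 17.
No feasible integer point exceeds 27.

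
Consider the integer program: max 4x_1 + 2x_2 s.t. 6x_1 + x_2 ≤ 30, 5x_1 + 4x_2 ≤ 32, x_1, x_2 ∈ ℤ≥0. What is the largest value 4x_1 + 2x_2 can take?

(x_1,x_2)=(4,3): 6·4+1·3=27≤30, 5·4+4·3=32≤32, objective 22.
(x_1,x_2)=(3,4): 6·3+1·4=22≤30, 5·3+4·4=31≤32, objective 20.
(x_1,x_2)=(4,2): 6·4+1·2=26≤30, 5·4+4·2=28≤32, objective 20.
(x_1,x_2)=(3,3): 6·3+1·3=21≤30, 5·3+4·3=27≤32, objective 18.
The best lattice point is (4,3), giving 22.

22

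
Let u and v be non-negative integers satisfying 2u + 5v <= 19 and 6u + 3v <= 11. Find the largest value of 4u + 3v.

Relaxing integrality, the LP optimum is 11.00 at (u,v) = (0, 3.67), which is not an integer point.
(u,v)=(0,3): 2·0+5·3=15≤19, 6·0+3·3=9≤11, objective 9.
(u,v)=(0,2): 2·0+5·2=10≤19, 6·0+3·2=6≤11, objective 6.
No feasible integer point exceeds 9.

9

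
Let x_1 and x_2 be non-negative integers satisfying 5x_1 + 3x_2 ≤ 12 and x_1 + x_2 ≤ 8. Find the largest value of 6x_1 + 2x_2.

12

(x_1,x_2)=(2,0): 5·2+3·0=10≤12, 1·2+1·0=2≤8, objective 12.
(x_1,x_2)=(1,1): 5·1+3·1=8≤12, 1·1+1·1=2≤8, objective 8.
Maximum is 12 at (x_1,x_2)=(2,0).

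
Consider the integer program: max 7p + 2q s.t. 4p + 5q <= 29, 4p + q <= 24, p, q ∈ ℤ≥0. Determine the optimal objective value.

42

Relaxing integrality, the LP optimum is 42.31 at (p,q) = (5.69, 1.25), which is not an integer point.
(p,q)=(6,0): 4·6+5·0=24≤29, 4·6+1·0=24≤24, objective 42.
(p,q)=(5,1): 4·5+5·1=25≤29, 4·5+1·1=21≤24, objective 37.
Maximum is 42 at (p,q)=(6,0).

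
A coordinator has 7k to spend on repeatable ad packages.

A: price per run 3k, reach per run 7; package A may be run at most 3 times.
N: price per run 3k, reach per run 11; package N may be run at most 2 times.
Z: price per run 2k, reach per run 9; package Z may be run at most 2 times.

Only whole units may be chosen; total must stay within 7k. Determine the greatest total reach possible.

This is a bounded integer knapsack.
Take 1×N and 2×Z: price 7 ≤ 7, reach 1·11 + 2·9 = 29.
Z has the best ratio (9/2) and is taken to its limit of 2; remaining capacity is filled optimally with the others.

29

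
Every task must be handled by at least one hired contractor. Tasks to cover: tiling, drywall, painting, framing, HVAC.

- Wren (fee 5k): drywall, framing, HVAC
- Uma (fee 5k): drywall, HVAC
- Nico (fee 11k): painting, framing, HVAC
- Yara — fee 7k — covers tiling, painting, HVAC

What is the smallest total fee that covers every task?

Choose Wren and Yara: together they cover tiling, drywall, painting, framing, HVAC — every task.
Total fee: 5 + 7 = 12.
No cover costs less than 12.

12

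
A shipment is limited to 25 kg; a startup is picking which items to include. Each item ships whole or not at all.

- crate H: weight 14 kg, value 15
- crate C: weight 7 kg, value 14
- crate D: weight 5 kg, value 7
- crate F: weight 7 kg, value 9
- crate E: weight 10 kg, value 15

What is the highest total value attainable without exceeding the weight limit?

Treat it as a binary knapsack problem.
crate C + crate D + crate E: weight 7 + 5 + 10 = 22 ≤ 25, value 14 + 7 + 15 = 36.
crate C + crate F + crate E: weight 7 + 7 + 10 = 24 ≤ 25, value 14 + 9 + 15 = 38.
Best is crate C, crate F, and crate E with total value 38.

38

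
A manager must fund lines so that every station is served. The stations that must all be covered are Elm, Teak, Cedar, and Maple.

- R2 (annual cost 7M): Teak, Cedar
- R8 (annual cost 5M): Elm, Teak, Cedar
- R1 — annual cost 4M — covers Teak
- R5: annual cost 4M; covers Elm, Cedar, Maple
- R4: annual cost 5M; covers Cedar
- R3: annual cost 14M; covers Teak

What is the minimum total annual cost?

8

This is an integer covering problem.
Choose R1 and R5: together they cover Elm, Teak, Cedar, Maple — every station.
Total annual cost: 4 + 4 = 8.
No cover costs less than 8.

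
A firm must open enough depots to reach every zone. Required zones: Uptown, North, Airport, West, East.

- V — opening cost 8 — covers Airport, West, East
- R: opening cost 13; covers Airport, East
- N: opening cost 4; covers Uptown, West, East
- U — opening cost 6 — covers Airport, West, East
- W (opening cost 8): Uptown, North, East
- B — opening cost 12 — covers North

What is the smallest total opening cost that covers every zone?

The greedy cost-per-new-zone heuristic would pick N, U, and W for 18, but a cheaper cover exists.
Choose U and W: together they cover Uptown, North, Airport, West, East — every zone.
Total opening cost: 6 + 8 = 14.
No cover costs less than 14.

14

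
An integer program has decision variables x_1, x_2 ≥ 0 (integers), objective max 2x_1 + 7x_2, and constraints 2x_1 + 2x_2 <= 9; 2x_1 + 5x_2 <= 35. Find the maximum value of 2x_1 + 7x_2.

28

Relaxing integrality, the LP optimum is 31.50 at (x_1,x_2) = (0, 4.5), which is not an integer point.
(x_1,x_2)=(0,4): 2·0+2·4=8≤9, 2·0+5·4=20≤35, objective 28.
(x_1,x_2)=(1,3): 2·1+2·3=8≤9, 2·1+5·3=17≤35, objective 23.
(x_1,x_2)=(0,3): 2·0+2·3=6≤9, 2·0+5·3=15≤35, objective 21.
Maximum is 28 at (x_1,x_2)=(0,4).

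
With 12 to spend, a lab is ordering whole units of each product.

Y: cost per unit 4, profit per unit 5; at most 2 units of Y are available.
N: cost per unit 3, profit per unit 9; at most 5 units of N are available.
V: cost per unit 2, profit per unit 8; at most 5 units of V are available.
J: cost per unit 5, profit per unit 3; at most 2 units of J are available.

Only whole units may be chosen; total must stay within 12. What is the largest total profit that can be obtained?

42

Take 2×N and 3×V: cost 12 ≤ 12, profit 2·9 + 3·8 = 42.
No other integer combination yields more.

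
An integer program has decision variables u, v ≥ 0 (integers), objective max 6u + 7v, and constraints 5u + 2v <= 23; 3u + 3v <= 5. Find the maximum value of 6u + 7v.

(u,v)=(0,1): 5·0+2·1=2≤23, 3·0+3·1=3≤5, objective 7.
(u,v)=(1,0): 5·1+2·0=5≤23, 3·1+3·0=3≤5, objective 6.
(u,v)=(0,0): 5·0+2·0=0≤23, 3·0+3·0=0≤5, objective 0.
No feasible integer point exceeds 7.

7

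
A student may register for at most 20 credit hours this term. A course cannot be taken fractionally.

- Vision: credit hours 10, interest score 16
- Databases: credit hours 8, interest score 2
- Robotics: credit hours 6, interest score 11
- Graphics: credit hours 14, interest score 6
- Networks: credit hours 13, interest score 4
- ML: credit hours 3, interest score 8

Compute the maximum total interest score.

Treat it as a binary knapsack problem.
Vision + ML: credit hours 10 + 3 = 13 ≤ 20, interest score 16 + 8 = 24.
Vision + Robotics + ML: credit hours 10 + 6 + 3 = 19 ≤ 20, interest score 16 + 11 + 8 = 35.
Vision + Robotics: credit hours 10 + 6 = 16 ≤ 20, interest score 16 + 11 = 27.
Best is Vision, Robotics, and ML with total interest score 35.

35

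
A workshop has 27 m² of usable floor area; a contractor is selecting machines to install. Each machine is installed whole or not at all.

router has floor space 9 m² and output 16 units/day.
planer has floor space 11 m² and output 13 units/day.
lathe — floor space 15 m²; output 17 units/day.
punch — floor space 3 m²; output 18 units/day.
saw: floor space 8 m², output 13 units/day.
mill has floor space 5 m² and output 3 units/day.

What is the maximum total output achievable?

This is an integer program with binary decision variables.
Take router, lathe, and punch: floor space 9 + 15 + 3 = 27 ≤ 27, output 16 + 17 + 18 = 51.
No other feasible combination does better.

51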